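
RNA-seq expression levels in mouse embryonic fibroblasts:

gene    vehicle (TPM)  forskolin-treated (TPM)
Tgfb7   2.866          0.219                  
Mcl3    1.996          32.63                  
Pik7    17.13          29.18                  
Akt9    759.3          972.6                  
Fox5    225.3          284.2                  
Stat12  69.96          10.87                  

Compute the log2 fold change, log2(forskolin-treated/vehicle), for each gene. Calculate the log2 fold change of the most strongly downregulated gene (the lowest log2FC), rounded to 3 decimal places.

-3.710

log2(0.219/2.866) = -3.710  (Tgfb7)
log2(32.63/1.996) = 4.031  (Mcl3)
log2(29.18/17.13) = 0.768  (Pik7)
log2(972.6/759.3) = 0.357  (Akt9)
log2(284.2/225.3) = 0.335  (Fox5)
log2(10.87/69.96) = -2.686  (Stat12)
Tgfb7 is most strongly downregulated.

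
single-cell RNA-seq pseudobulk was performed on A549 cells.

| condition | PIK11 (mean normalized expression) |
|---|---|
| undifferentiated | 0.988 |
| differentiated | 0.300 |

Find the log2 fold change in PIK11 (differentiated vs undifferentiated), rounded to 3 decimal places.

-1.720

Fold change = 0.300 / 0.988 = 0.3036
log2(0.3036) = -1.7195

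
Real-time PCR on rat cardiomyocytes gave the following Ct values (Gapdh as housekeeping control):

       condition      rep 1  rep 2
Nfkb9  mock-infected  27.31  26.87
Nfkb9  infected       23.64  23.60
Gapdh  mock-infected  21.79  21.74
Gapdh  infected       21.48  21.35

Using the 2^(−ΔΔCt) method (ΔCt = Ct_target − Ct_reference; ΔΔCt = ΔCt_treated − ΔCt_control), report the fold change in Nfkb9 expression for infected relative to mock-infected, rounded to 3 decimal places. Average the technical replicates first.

Mean Ct: Nfkb9 mock-infected 27.090; Nfkb9 infected 23.620; Gapdh mock-infected 21.765; Gapdh infected 21.415
ΔCt(mock-infected) = 27.090 − 21.765 = 5.325
ΔCt(infected) = 23.620 − 21.415 = 2.205
ΔΔCt = 2.205 − 5.325 = -3.120
Fold change = 2^(−(-3.120)) = 2^3.120 = 8.6939

8.694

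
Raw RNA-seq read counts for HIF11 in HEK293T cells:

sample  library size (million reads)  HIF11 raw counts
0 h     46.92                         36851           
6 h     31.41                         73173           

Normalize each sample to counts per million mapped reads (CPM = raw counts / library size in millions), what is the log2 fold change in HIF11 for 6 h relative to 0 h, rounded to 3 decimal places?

1.569

CPM(0 h) = 36851 / 46.92 = 785.4007
CPM(6 h) = 73173 / 31.41 = 2329.6084
Fold change = 2329.6084 / 785.4007 = 2.96614
log2(2.96614) = 1.5686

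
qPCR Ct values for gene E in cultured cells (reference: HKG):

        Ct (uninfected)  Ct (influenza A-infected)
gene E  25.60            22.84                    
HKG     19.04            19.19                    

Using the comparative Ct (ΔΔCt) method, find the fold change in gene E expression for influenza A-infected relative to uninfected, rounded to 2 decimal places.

ΔCt(uninfected) = 25.600 − 19.040 = 6.560
ΔCt(influenza A-infected) = 22.840 − 19.190 = 3.650
ΔΔCt = 3.650 − 6.560 = -2.910
Fold change = 2^(−(-2.910)) = 2^2.910 = 7.516

7.52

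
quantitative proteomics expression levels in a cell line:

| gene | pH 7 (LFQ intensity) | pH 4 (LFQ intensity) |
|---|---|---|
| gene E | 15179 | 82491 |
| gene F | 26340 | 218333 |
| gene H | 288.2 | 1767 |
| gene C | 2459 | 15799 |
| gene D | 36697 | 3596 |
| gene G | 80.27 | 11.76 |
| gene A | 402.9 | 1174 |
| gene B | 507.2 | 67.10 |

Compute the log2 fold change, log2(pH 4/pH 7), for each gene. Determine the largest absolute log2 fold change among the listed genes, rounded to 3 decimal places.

log2(82491/15179) = 2.442  (gene E)
log2(218333/26340) = 3.051  (gene F)
log2(1767/288.2) = 2.616  (gene H)
log2(15799/2459) = 2.684  (gene C)
log2(3596/36697) = -3.351  (gene D)
log2(11.76/80.27) = -2.771  (gene G)
log2(1174/402.9) = 1.543  (gene A)
log2(67.10/507.2) = -2.918  (gene B)
The largest magnitude belongs to gene D.

3.351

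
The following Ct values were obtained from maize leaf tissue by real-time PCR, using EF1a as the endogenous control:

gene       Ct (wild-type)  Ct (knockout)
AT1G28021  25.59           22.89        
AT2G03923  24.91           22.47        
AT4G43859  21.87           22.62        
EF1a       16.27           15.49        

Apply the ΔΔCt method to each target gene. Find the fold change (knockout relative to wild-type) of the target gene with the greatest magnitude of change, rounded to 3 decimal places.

3.784

AT1G28021: ΔΔCt = (22.89−15.49) − (25.59−16.27) = 7.40 − 9.32 = -1.92; fold change = 2^1.92 = 3.784
AT2G03923: ΔΔCt = (22.47−15.49) − (24.91−16.27) = 6.98 − 8.64 = -1.66; fold change = 2^1.66 = 3.160
AT4G43859: ΔΔCt = (22.62−15.49) − (21.87−16.27) = 7.13 − 5.60 = 1.53; fold change = 2^-1.53 = 0.346
AT1G28021 has the largest |ΔΔCt| = 1.92.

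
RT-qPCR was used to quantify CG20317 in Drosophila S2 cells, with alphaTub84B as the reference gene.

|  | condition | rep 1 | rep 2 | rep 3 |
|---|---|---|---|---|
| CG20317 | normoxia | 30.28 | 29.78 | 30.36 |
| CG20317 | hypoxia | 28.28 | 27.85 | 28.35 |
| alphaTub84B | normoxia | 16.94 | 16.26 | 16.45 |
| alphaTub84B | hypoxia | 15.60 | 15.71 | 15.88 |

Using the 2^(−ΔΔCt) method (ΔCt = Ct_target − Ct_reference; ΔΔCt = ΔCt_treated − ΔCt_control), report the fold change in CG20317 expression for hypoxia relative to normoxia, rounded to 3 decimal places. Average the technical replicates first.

2.235

Mean Ct: CG20317 normoxia 30.140; CG20317 hypoxia 28.160; alphaTub84B normoxia 16.550; alphaTub84B hypoxia 15.730
ΔCt(normoxia) = 30.140 − 16.550 = 13.590
ΔCt(hypoxia) = 28.160 − 15.730 = 12.430
ΔΔCt = 12.430 − 13.590 = -1.160
Fold change = 2^(−(-1.160)) = 2^1.160 = 2.2346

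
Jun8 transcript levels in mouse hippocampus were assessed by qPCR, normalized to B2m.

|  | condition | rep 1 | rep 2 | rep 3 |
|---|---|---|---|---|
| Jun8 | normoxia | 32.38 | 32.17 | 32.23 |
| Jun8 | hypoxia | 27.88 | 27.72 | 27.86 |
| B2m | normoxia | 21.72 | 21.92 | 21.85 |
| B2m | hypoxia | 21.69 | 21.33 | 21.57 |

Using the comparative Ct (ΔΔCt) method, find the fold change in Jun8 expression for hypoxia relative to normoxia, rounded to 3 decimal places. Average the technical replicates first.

17.630

Mean Ct: Jun8 normoxia 32.260; Jun8 hypoxia 27.820; B2m normoxia 21.830; B2m hypoxia 21.530
ΔCt(normoxia) = 32.260 − 21.830 = 10.430
ΔCt(hypoxia) = 27.820 − 21.530 = 6.290
ΔΔCt = 6.290 − 10.430 = -4.140
Fold change = 2^(−(-4.140)) = 2^4.140 = 17.6305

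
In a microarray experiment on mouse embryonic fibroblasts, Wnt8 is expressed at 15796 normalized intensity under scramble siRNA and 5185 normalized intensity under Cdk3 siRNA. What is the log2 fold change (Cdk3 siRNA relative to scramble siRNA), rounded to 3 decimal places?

-1.607

Fold change = 5185 / 15796 = 0.3282
log2(0.3282) = -1.6071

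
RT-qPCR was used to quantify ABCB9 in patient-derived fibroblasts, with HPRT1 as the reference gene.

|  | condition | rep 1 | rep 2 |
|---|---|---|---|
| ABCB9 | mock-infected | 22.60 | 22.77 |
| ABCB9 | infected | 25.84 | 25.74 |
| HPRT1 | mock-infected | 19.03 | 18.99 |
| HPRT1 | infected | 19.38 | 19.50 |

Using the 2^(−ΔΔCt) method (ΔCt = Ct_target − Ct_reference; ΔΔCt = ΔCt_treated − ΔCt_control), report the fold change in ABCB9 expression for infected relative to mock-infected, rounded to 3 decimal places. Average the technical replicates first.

Mean Ct: ABCB9 mock-infected 22.685; ABCB9 infected 25.790; HPRT1 mock-infected 19.010; HPRT1 infected 19.440
ΔCt(mock-infected) = 22.685 − 19.010 = 3.675
ΔCt(infected) = 25.790 − 19.440 = 6.350
ΔΔCt = 6.350 − 3.675 = 2.675
Fold change = 2^(−2.675) = 0.1566

0.157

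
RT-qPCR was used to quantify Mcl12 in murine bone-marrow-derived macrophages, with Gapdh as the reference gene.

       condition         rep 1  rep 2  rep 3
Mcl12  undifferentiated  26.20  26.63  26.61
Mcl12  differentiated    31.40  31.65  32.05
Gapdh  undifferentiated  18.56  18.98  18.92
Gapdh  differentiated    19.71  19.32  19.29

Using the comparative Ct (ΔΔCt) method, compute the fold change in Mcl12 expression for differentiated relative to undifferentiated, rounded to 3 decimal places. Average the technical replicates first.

Mean Ct: Mcl12 undifferentiated 26.480; Mcl12 differentiated 31.700; Gapdh undifferentiated 18.820; Gapdh differentiated 19.440
ΔCt(undifferentiated) = 26.480 − 18.820 = 7.660
ΔCt(differentiated) = 31.700 − 19.440 = 12.260
ΔΔCt = 12.260 − 7.660 = 4.600
Fold change = 2^(−4.600) = 0.0412

0.041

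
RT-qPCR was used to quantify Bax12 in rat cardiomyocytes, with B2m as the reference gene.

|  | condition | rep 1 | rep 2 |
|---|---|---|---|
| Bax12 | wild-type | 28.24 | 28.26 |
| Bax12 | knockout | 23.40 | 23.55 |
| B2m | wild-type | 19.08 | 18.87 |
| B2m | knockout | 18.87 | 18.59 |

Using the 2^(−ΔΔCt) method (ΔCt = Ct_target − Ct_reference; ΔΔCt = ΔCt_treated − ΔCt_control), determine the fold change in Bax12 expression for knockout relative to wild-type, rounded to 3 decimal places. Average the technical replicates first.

23.103

Mean Ct: Bax12 wild-type 28.250; Bax12 knockout 23.475; B2m wild-type 18.975; B2m knockout 18.730
ΔCt(wild-type) = 28.250 − 18.975 = 9.275
ΔCt(knockout) = 23.475 − 18.730 = 4.745
ΔΔCt = 4.745 − 9.275 = -4.530
Fold change = 2^(−(-4.530)) = 2^4.530 = 23.1029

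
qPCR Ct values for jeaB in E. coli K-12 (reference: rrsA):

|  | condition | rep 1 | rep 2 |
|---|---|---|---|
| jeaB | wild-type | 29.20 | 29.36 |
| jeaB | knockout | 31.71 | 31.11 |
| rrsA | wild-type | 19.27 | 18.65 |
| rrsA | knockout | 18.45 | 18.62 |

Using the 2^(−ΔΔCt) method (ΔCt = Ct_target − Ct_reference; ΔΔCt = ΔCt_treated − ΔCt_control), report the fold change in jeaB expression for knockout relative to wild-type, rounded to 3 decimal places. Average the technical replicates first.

0.170

Mean Ct: jeaB wild-type 29.280; jeaB knockout 31.410; rrsA wild-type 18.960; rrsA knockout 18.535
ΔCt(wild-type) = 29.280 − 18.960 = 10.320
ΔCt(knockout) = 31.410 − 18.535 = 12.875
ΔΔCt = 12.875 − 10.320 = 2.555
Fold change = 2^(−2.555) = 0.1702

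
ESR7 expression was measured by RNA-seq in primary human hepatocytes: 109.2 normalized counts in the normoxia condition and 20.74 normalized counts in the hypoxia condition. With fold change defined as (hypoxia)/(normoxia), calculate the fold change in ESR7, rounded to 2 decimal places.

Fold change = 20.74 / 109.2 = 0.190
ESR7 is downregulated.

0.19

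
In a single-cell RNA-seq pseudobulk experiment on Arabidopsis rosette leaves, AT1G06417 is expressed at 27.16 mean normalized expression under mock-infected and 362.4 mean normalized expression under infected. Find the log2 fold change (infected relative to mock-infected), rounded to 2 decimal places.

3.74

Fold change = 362.4 / 27.16 = 13.3432
log2(13.3432) = 3.738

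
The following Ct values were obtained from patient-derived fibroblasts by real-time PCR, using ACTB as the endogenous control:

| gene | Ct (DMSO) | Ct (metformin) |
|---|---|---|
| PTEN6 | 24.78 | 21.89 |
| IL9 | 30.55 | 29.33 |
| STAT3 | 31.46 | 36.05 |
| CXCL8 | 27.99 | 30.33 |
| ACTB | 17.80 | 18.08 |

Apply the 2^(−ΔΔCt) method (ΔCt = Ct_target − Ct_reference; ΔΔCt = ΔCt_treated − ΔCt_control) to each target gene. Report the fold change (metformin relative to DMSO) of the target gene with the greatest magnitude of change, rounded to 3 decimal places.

PTEN6: ΔΔCt = (21.89−18.08) − (24.78−17.80) = 3.81 − 6.98 = -3.17; fold change = 2^3.17 = 9.000
IL9: ΔΔCt = (29.33−18.08) − (30.55−17.80) = 11.25 − 12.75 = -1.50; fold change = 2^1.50 = 2.828
STAT3: ΔΔCt = (36.05−18.08) − (31.46−17.80) = 17.97 − 13.66 = 4.31; fold change = 2^-4.31 = 0.050
CXCL8: ΔΔCt = (30.33−18.08) − (27.99−17.80) = 12.25 − 10.19 = 2.06; fold change = 2^-2.06 = 0.240
STAT3 has the largest |ΔΔCt| = 4.31.

0.050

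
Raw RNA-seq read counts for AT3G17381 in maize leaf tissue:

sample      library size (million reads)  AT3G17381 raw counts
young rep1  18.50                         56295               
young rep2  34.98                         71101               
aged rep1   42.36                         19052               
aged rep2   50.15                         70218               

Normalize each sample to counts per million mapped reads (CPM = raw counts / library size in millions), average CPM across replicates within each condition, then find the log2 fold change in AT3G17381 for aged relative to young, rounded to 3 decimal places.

CPM(young rep1) = 56295 / 18.50 = 3042.9730
CPM(young rep2) = 71101 / 34.98 = 2032.6186
CPM(aged rep1) = 19052 / 42.36 = 449.7639
CPM(aged rep2) = 70218 / 50.15 = 1400.1595
mean CPM(young) = 2537.7958; mean CPM(aged) = 924.9617
Fold change = 924.9617 / 2537.7958 = 0.36447
log2(0.36447) = -1.4561

-1.456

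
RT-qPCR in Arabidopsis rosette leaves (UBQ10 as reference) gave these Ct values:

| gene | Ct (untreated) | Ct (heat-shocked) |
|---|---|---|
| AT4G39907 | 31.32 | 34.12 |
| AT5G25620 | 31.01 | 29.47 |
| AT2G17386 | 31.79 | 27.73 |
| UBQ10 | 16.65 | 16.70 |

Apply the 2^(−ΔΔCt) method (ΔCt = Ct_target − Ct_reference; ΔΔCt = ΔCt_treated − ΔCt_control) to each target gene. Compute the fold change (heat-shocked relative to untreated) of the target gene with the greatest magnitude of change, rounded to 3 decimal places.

AT4G39907: ΔΔCt = (34.12−16.70) − (31.32−16.65) = 17.42 − 14.67 = 2.75; fold change = 2^-2.75 = 0.149
AT5G25620: ΔΔCt = (29.47−16.70) − (31.01−16.65) = 12.77 − 14.36 = -1.59; fold change = 2^1.59 = 3.010
AT2G17386: ΔΔCt = (27.73−16.70) − (31.79−16.65) = 11.03 − 15.14 = -4.11; fold change = 2^4.11 = 17.268
AT2G17386 has the largest |ΔΔCt| = 4.11.

17.268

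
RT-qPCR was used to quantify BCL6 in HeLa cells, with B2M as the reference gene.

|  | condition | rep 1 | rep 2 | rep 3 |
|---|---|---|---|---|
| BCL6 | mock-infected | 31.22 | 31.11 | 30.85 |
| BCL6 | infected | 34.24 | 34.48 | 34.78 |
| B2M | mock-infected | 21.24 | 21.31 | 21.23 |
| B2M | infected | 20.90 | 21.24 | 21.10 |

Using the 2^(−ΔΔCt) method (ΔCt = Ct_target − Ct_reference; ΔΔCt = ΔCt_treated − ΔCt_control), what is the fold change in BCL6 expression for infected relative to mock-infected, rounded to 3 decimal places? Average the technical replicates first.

0.081

Mean Ct: BCL6 mock-infected 31.060; BCL6 infected 34.500; B2M mock-infected 21.260; B2M infected 21.080
ΔCt(mock-infected) = 31.060 − 21.260 = 9.800
ΔCt(infected) = 34.500 − 21.080 = 13.420
ΔΔCt = 13.420 − 9.800 = 3.620
Fold change = 2^(−3.620) = 0.0813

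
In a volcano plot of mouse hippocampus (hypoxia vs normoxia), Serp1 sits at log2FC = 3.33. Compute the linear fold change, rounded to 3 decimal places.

10.056

Fold change = 2^(3.33) = 10.0561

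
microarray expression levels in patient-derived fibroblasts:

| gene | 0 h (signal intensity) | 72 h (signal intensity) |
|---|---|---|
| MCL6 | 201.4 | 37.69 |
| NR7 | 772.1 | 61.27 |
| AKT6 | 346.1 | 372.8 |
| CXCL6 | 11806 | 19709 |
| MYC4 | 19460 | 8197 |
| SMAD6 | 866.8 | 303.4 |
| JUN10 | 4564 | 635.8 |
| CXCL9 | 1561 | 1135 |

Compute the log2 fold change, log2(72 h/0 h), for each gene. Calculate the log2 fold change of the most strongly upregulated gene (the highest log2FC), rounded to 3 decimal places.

0.739

log2(37.69/201.4) = -2.418  (MCL6)
log2(61.27/772.1) = -3.656  (NR7)
log2(372.8/346.1) = 0.107  (AKT6)
log2(19709/11806) = 0.739  (CXCL6)
log2(8197/19460) = -1.247  (MYC4)
log2(303.4/866.8) = -1.514  (SMAD6)
log2(635.8/4564) = -2.844  (JUN10)
log2(1135/1561) = -0.460  (CXCL9)
CXCL6 is most strongly upregulated.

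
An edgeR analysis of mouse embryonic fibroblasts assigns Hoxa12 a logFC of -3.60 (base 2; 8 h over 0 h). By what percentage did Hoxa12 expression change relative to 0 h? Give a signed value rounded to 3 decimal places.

-91.753%

Fold change = 2^(-3.60) = 0.0825
Percent change = (FC − 1) × 100% = (0.0825 − 1) × 100 = -91.753%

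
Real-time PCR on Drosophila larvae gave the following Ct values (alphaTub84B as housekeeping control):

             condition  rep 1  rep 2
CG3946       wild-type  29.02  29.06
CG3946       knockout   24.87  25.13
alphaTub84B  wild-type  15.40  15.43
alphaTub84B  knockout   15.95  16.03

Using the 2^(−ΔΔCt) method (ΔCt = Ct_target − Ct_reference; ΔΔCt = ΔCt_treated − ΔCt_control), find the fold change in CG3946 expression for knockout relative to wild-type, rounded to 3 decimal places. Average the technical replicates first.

Mean Ct: CG3946 wild-type 29.040; CG3946 knockout 25.000; alphaTub84B wild-type 15.415; alphaTub84B knockout 15.990
ΔCt(wild-type) = 29.040 − 15.415 = 13.625
ΔCt(knockout) = 25.000 − 15.990 = 9.010
ΔΔCt = 9.010 − 13.625 = -4.615
Fold change = 2^(−(-4.615)) = 2^4.615 = 24.5049

24.505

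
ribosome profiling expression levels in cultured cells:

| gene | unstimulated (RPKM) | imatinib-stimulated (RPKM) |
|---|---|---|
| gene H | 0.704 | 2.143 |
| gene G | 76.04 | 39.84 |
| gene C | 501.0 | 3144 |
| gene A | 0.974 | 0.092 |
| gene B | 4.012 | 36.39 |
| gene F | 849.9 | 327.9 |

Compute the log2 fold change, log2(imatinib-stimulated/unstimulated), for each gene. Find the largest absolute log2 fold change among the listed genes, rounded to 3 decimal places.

log2(2.143/0.704) = 1.606  (gene H)
log2(39.84/76.04) = -0.933  (gene G)
log2(3144/501.0) = 2.650  (gene C)
log2(0.092/0.974) = -3.404  (gene A)
log2(36.39/4.012) = 3.181  (gene B)
log2(327.9/849.9) = -1.374  (gene F)
The largest magnitude belongs to gene A.

3.404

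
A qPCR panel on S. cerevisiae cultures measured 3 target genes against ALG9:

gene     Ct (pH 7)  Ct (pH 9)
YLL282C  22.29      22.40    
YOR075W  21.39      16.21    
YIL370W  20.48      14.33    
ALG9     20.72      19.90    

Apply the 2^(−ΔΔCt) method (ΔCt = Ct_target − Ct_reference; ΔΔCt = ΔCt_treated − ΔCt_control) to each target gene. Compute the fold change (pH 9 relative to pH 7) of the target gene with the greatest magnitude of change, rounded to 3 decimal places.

YLL282C: ΔΔCt = (22.40−19.90) − (22.29−20.72) = 2.50 − 1.57 = 0.93; fold change = 2^-0.93 = 0.525
YOR075W: ΔΔCt = (16.21−19.90) − (21.39−20.72) = -3.69 − 0.67 = -4.36; fold change = 2^4.36 = 20.535
YIL370W: ΔΔCt = (14.33−19.90) − (20.48−20.72) = -5.57 − (-0.24) = -5.33; fold change = 2^5.33 = 40.224
YIL370W has the largest |ΔΔCt| = 5.33.

40.224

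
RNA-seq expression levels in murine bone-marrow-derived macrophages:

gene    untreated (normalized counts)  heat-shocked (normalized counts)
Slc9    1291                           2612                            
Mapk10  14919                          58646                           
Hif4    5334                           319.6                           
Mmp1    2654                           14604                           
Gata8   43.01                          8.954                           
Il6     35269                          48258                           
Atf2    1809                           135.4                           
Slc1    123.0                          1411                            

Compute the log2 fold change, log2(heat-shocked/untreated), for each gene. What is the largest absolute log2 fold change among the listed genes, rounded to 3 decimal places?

log2(2612/1291) = 1.017  (Slc9)
log2(58646/14919) = 1.975  (Mapk10)
log2(319.6/5334) = -4.061  (Hif4)
log2(14604/2654) = 2.460  (Mmp1)
log2(8.954/43.01) = -2.264  (Gata8)
log2(48258/35269) = 0.452  (Il6)
log2(135.4/1809) = -3.740  (Atf2)
log2(1411/123.0) = 3.520  (Slc1)
The largest magnitude belongs to Hif4.

4.061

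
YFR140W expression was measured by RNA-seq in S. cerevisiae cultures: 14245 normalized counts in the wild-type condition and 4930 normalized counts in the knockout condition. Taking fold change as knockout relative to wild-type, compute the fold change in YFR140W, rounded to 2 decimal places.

Fold change = 4930 / 14245 = 0.346
YFR140W is downregulated.

0.35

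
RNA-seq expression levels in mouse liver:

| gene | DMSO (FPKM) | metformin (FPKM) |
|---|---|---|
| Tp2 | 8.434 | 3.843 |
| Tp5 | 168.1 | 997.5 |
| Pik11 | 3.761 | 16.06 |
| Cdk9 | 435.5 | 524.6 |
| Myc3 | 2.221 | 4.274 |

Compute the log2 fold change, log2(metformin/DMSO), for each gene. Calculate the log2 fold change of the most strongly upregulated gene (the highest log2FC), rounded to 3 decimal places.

log2(3.843/8.434) = -1.134  (Tp2)
log2(997.5/168.1) = 2.569  (Tp5)
log2(16.06/3.761) = 2.094  (Pik11)
log2(524.6/435.5) = 0.269  (Cdk9)
log2(4.274/2.221) = 0.944  (Myc3)
Tp5 is most strongly upregulated.

2.569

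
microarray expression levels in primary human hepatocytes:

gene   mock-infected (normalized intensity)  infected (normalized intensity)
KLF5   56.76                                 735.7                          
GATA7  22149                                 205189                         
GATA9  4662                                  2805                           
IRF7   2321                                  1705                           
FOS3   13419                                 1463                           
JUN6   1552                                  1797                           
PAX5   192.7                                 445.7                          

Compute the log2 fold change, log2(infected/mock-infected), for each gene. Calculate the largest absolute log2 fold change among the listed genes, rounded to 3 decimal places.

log2(735.7/56.76) = 3.696  (KLF5)
log2(205189/22149) = 3.212  (GATA7)
log2(2805/4662) = -0.733  (GATA9)
log2(1705/2321) = -0.445  (IRF7)
log2(1463/13419) = -3.197  (FOS3)
log2(1797/1552) = 0.211  (JUN6)
log2(445.7/192.7) = 1.210  (PAX5)
The largest magnitude belongs to KLF5.

3.696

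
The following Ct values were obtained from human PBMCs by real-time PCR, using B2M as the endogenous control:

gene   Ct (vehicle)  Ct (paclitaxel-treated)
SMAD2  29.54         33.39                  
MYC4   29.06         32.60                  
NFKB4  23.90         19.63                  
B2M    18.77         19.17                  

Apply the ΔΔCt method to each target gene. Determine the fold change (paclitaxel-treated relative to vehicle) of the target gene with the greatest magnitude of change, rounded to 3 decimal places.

SMAD2: ΔΔCt = (33.39−19.17) − (29.54−18.77) = 14.22 − 10.77 = 3.45; fold change = 2^-3.45 = 0.092
MYC4: ΔΔCt = (32.60−19.17) − (29.06−18.77) = 13.43 − 10.29 = 3.14; fold change = 2^-3.14 = 0.113
NFKB4: ΔΔCt = (19.63−19.17) − (23.90−18.77) = 0.46 − 5.13 = -4.67; fold change = 2^4.67 = 25.457
NFKB4 has the largest |ΔΔCt| = 4.67.

25.457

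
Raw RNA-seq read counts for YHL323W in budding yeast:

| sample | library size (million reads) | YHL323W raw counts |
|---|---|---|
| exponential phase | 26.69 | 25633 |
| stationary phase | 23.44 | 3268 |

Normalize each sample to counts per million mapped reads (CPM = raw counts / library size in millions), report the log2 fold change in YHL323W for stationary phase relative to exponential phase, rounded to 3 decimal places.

-2.784

CPM(exponential phase) = 25633 / 26.69 = 960.3972
CPM(stationary phase) = 3268 / 23.44 = 139.4198
Fold change = 139.4198 / 960.3972 = 0.14517
log2(0.14517) = -2.7842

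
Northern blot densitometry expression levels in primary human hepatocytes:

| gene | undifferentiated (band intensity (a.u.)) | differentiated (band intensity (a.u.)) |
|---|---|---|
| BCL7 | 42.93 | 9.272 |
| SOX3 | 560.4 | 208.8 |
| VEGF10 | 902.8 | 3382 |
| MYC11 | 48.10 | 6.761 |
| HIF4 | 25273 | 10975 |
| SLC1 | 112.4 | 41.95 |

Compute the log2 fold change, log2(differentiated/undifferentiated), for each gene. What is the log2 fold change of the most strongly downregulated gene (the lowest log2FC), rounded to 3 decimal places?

log2(9.272/42.93) = -2.211  (BCL7)
log2(208.8/560.4) = -1.424  (SOX3)
log2(3382/902.8) = 1.905  (VEGF10)
log2(6.761/48.10) = -2.831  (MYC11)
log2(10975/25273) = -1.203  (HIF4)
log2(41.95/112.4) = -1.422  (SLC1)
MYC11 is most strongly downregulated.

-2.831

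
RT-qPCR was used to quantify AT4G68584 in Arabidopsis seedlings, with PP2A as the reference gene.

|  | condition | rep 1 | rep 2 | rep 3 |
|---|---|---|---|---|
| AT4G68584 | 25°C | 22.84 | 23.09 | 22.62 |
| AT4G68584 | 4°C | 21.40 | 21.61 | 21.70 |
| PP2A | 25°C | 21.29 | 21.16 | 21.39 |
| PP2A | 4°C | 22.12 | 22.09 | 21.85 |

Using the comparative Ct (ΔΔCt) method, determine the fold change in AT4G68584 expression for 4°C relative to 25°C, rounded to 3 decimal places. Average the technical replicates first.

4.056

Mean Ct: AT4G68584 25°C 22.850; AT4G68584 4°C 21.570; PP2A 25°C 21.280; PP2A 4°C 22.020
ΔCt(25°C) = 22.850 − 21.280 = 1.570
ΔCt(4°C) = 21.570 − 22.020 = -0.450
ΔΔCt = -0.450 − 1.570 = -2.020
Fold change = 2^(−(-2.020)) = 2^2.020 = 4.0558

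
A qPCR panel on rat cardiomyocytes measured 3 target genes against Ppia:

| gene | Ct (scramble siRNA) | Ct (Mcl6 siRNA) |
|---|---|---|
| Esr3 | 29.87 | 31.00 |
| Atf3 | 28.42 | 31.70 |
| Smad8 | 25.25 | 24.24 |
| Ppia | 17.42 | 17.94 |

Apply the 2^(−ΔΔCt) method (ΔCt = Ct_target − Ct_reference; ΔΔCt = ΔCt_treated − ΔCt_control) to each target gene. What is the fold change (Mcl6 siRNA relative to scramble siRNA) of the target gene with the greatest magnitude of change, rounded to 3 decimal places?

0.148

Esr3: ΔΔCt = (31.00−17.94) − (29.87−17.42) = 13.06 − 12.45 = 0.61; fold change = 2^-0.61 = 0.655
Atf3: ΔΔCt = (31.70−17.94) − (28.42−17.42) = 13.76 − 11.00 = 2.76; fold change = 2^-2.76 = 0.148
Smad8: ΔΔCt = (24.24−17.94) − (25.25−17.42) = 6.30 − 7.83 = -1.53; fold change = 2^1.53 = 2.888
Atf3 has the largest |ΔΔCt| = 2.76.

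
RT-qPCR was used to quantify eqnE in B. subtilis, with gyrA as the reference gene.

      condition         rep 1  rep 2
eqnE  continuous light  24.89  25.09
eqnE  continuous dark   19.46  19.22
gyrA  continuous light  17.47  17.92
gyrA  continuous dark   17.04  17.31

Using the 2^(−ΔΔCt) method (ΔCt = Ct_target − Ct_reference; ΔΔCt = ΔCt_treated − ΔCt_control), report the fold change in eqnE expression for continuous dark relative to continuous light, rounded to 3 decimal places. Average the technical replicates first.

35.017

Mean Ct: eqnE continuous light 24.990; eqnE continuous dark 19.340; gyrA continuous light 17.695; gyrA continuous dark 17.175
ΔCt(continuous light) = 24.990 − 17.695 = 7.295
ΔCt(continuous dark) = 19.340 − 17.175 = 2.165
ΔΔCt = 2.165 − 7.295 = -5.130
Fold change = 2^(−(-5.130)) = 2^5.130 = 35.0174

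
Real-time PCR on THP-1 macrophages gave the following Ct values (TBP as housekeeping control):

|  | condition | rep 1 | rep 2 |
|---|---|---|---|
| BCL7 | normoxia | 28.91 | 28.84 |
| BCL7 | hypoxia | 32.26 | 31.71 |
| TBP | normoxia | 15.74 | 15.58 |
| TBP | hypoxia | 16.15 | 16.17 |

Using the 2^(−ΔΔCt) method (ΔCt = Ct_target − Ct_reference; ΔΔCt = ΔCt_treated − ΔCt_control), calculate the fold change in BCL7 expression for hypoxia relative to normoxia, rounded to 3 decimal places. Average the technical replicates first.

Mean Ct: BCL7 normoxia 28.875; BCL7 hypoxia 31.985; TBP normoxia 15.660; TBP hypoxia 16.160
ΔCt(normoxia) = 28.875 − 15.660 = 13.215
ΔCt(hypoxia) = 31.985 − 16.160 = 15.825
ΔΔCt = 15.825 − 13.215 = 2.610
Fold change = 2^(−2.610) = 0.1638

0.164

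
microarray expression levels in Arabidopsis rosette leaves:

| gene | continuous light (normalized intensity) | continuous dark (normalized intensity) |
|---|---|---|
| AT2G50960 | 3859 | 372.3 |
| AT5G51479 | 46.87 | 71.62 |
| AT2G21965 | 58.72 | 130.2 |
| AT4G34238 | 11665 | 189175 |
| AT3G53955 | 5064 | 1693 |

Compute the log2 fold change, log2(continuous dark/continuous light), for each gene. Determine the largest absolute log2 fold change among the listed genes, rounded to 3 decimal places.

log2(372.3/3859) = -3.374  (AT2G50960)
log2(71.62/46.87) = 0.612  (AT5G51479)
log2(130.2/58.72) = 1.149  (AT2G21965)
log2(189175/11665) = 4.019  (AT4G34238)
log2(1693/5064) = -1.581  (AT3G53955)
The largest magnitude belongs to AT4G34238.

4.019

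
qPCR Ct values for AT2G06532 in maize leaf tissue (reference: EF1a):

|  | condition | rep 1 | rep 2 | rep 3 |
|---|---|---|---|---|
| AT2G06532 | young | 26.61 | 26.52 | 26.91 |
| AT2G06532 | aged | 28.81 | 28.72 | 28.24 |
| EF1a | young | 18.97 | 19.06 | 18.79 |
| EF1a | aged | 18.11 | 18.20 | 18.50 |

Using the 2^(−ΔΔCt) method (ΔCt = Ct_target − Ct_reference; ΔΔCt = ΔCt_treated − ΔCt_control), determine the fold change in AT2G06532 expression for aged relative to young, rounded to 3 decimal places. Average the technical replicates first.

Mean Ct: AT2G06532 young 26.680; AT2G06532 aged 28.590; EF1a young 18.940; EF1a aged 18.270
ΔCt(young) = 26.680 − 18.940 = 7.740
ΔCt(aged) = 28.590 − 18.270 = 10.320
ΔΔCt = 10.320 − 7.740 = 2.580
Fold change = 2^(−2.580) = 0.1672

0.167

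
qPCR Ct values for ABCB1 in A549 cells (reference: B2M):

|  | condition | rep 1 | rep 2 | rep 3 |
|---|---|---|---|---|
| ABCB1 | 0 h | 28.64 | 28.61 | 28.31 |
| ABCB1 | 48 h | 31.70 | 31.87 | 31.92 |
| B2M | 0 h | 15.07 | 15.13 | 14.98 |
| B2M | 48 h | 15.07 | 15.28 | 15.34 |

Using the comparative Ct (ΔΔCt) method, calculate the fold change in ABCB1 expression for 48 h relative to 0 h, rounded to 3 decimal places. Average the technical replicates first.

0.113

Mean Ct: ABCB1 0 h 28.520; ABCB1 48 h 31.830; B2M 0 h 15.060; B2M 48 h 15.230
ΔCt(0 h) = 28.520 − 15.060 = 13.460
ΔCt(48 h) = 31.830 − 15.230 = 16.600
ΔΔCt = 16.600 − 13.460 = 3.140
Fold change = 2^(−3.140) = 0.1134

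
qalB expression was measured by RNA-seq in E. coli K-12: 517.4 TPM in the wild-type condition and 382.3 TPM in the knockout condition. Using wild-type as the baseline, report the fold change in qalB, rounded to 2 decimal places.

0.74

Fold change = 382.3 / 517.4 = 0.739
qalB is downregulated.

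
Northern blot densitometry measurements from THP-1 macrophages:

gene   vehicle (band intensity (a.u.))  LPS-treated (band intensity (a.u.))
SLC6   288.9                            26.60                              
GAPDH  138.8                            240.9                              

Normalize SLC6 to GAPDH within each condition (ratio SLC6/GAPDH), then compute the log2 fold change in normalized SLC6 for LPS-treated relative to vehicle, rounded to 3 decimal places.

-4.236

SLC6/GAPDH (vehicle) = 288.9 / 138.8 = 2.0814
SLC6/GAPDH (LPS-treated) = 26.60 / 240.9 = 0.11042
Fold change = 0.11042 / 2.0814 = 0.0531
log2(0.0531) = -4.2365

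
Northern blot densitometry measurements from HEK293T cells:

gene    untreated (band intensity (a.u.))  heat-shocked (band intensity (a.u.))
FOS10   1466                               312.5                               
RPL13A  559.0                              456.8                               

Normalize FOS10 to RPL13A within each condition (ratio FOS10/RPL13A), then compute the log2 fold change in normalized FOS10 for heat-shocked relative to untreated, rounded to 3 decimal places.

FOS10/RPL13A (untreated) = 1466 / 559.0 = 2.6225
FOS10/RPL13A (heat-shocked) = 312.5 / 456.8 = 0.68411
Fold change = 0.68411 / 2.6225 = 0.2609
log2(0.2609) = -1.9387

-1.939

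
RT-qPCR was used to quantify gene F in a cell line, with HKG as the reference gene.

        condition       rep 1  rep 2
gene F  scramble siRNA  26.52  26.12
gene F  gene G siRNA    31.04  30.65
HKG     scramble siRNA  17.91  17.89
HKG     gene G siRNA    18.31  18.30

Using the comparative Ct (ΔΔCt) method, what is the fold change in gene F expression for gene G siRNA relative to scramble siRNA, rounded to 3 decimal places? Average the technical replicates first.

Mean Ct: gene F scramble siRNA 26.320; gene F gene G siRNA 30.845; HKG scramble siRNA 17.900; HKG gene G siRNA 18.305
ΔCt(scramble siRNA) = 26.320 − 17.900 = 8.420
ΔCt(gene G siRNA) = 30.845 − 18.305 = 12.540
ΔΔCt = 12.540 − 8.420 = 4.120
Fold change = 2^(−4.120) = 0.0575

0.058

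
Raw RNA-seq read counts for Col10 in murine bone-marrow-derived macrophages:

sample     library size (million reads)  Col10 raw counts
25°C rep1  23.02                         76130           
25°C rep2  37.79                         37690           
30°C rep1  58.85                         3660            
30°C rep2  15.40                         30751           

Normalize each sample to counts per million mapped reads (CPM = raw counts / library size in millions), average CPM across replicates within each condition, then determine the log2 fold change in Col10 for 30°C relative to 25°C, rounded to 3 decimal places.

-1.064

CPM(25°C rep1) = 76130 / 23.02 = 3307.1242
CPM(25°C rep2) = 37690 / 37.79 = 997.3538
CPM(30°C rep1) = 3660 / 58.85 = 62.1920
CPM(30°C rep2) = 30751 / 15.40 = 1996.8182
mean CPM(25°C) = 2152.2390; mean CPM(30°C) = 1029.5051
Fold change = 1029.5051 / 2152.2390 = 0.47834
log2(0.47834) = -1.0639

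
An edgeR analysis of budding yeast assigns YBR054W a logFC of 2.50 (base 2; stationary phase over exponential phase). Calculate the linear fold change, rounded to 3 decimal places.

5.657

Fold change = 2^(2.50) = 5.6569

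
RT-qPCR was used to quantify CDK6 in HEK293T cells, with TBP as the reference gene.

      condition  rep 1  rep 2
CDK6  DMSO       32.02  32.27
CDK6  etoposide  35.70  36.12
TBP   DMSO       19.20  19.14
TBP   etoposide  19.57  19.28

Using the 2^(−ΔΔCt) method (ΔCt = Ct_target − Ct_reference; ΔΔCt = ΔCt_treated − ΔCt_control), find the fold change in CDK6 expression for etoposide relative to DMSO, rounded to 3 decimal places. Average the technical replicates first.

0.088

Mean Ct: CDK6 DMSO 32.145; CDK6 etoposide 35.910; TBP DMSO 19.170; TBP etoposide 19.425
ΔCt(DMSO) = 32.145 − 19.170 = 12.975
ΔCt(etoposide) = 35.910 − 19.425 = 16.485
ΔΔCt = 16.485 − 12.975 = 3.510
Fold change = 2^(−3.510) = 0.0878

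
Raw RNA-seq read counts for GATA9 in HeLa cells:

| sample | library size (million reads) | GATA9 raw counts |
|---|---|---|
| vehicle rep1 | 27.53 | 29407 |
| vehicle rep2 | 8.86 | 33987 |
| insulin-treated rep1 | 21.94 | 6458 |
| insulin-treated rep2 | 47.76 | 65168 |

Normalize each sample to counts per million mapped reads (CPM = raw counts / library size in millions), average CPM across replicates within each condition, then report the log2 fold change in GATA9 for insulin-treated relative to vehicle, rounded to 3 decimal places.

-1.564

CPM(vehicle rep1) = 29407 / 27.53 = 1068.1802
CPM(vehicle rep2) = 33987 / 8.86 = 3836.0045
CPM(insulin-treated rep1) = 6458 / 21.94 = 294.3482
CPM(insulin-treated rep2) = 65168 / 47.76 = 1364.4891
mean CPM(vehicle) = 2452.0923; mean CPM(insulin-treated) = 829.4187
Fold change = 829.4187 / 2452.0923 = 0.33825
log2(0.33825) = -1.5638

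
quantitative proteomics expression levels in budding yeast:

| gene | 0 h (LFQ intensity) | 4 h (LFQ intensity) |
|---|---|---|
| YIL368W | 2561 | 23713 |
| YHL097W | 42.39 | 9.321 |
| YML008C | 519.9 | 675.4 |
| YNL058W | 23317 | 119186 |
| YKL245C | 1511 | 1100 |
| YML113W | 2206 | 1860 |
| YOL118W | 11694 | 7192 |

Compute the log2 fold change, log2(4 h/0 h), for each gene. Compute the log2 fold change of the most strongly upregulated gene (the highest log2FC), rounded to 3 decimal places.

3.211

log2(23713/2561) = 3.211  (YIL368W)
log2(9.321/42.39) = -2.185  (YHL097W)
log2(675.4/519.9) = 0.378  (YML008C)
log2(119186/23317) = 2.354  (YNL058W)
log2(1100/1511) = -0.458  (YKL245C)
log2(1860/2206) = -0.246  (YML113W)
log2(7192/11694) = -0.701  (YOL118W)
YIL368W is most strongly upregulated.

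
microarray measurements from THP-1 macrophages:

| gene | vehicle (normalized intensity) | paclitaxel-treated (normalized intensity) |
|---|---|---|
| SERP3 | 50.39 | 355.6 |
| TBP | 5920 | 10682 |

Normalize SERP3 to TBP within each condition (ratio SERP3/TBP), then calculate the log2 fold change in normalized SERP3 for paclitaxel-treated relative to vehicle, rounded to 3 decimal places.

SERP3/TBP (vehicle) = 50.39 / 5920 = 0.0085118
SERP3/TBP (paclitaxel-treated) = 355.6 / 10682 = 0.03329
Fold change = 0.03329 / 0.0085118 = 3.9110
log2(3.9110) = 1.9675

1.968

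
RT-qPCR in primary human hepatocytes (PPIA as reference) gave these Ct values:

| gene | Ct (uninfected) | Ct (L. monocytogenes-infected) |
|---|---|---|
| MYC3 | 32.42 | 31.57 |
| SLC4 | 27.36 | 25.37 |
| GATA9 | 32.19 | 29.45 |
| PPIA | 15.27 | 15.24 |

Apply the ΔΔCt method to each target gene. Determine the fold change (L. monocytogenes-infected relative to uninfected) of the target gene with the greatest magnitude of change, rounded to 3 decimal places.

MYC3: ΔΔCt = (31.57−15.24) − (32.42−15.27) = 16.33 − 17.15 = -0.82; fold change = 2^0.82 = 1.765
SLC4: ΔΔCt = (25.37−15.24) − (27.36−15.27) = 10.13 − 12.09 = -1.96; fold change = 2^1.96 = 3.891
GATA9: ΔΔCt = (29.45−15.24) − (32.19−15.27) = 14.21 − 16.92 = -2.71; fold change = 2^2.71 = 6.543
GATA9 has the largest |ΔΔCt| = 2.71.

6.543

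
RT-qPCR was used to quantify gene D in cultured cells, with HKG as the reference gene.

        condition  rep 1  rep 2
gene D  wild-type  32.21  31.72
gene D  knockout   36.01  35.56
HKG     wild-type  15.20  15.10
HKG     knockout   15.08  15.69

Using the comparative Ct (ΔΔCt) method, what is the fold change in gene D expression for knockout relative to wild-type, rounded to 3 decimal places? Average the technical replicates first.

Mean Ct: gene D wild-type 31.965; gene D knockout 35.785; HKG wild-type 15.150; HKG knockout 15.385
ΔCt(wild-type) = 31.965 − 15.150 = 16.815
ΔCt(knockout) = 35.785 − 15.385 = 20.400
ΔΔCt = 20.400 − 16.815 = 3.585
Fold change = 2^(−3.585) = 0.0833

0.083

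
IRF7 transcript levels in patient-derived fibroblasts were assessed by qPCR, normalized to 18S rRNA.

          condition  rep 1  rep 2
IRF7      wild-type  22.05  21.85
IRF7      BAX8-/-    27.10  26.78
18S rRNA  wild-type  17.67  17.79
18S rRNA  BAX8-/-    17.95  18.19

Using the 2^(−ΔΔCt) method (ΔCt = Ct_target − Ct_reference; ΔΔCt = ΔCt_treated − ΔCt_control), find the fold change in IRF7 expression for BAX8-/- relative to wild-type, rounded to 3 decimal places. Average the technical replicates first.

Mean Ct: IRF7 wild-type 21.950; IRF7 BAX8-/- 26.940; 18S rRNA wild-type 17.730; 18S rRNA BAX8-/- 18.070
ΔCt(wild-type) = 21.950 − 17.730 = 4.220
ΔCt(BAX8-/-) = 26.940 − 18.070 = 8.870
ΔΔCt = 8.870 − 4.220 = 4.650
Fold change = 2^(−4.650) = 0.0398

0.040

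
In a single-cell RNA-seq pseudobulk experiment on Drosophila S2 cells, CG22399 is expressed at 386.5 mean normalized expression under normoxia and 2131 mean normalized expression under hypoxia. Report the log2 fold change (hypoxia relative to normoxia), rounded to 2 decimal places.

Fold change = 2131 / 386.5 = 5.5136
log2(5.5136) = 2.463

2.46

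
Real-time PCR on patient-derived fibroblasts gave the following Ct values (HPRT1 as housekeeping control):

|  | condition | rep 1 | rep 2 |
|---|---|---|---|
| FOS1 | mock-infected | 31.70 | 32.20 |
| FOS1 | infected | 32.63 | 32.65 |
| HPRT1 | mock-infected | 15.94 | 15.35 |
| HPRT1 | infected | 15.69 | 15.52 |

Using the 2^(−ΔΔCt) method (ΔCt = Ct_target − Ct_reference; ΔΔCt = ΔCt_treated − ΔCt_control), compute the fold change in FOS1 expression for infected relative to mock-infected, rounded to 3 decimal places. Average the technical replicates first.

Mean Ct: FOS1 mock-infected 31.950; FOS1 infected 32.640; HPRT1 mock-infected 15.645; HPRT1 infected 15.605
ΔCt(mock-infected) = 31.950 − 15.645 = 16.305
ΔCt(infected) = 32.640 − 15.605 = 17.035
ΔΔCt = 17.035 − 16.305 = 0.730
Fold change = 2^(−0.730) = 0.6029

0.603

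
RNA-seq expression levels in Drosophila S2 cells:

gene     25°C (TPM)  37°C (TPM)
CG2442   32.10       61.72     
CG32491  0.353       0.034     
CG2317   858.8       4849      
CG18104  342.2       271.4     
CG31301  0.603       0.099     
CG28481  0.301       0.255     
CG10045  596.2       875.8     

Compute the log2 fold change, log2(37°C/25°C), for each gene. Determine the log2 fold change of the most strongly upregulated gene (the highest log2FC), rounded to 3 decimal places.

log2(61.72/32.10) = 0.943  (CG2442)
log2(0.034/0.353) = -3.376  (CG32491)
log2(4849/858.8) = 2.497  (CG2317)
log2(271.4/342.2) = -0.334  (CG18104)
log2(0.099/0.603) = -2.607  (CG31301)
log2(0.255/0.301) = -0.239  (CG28481)
log2(875.8/596.2) = 0.555  (CG10045)
CG2317 is most strongly upregulated.

2.497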